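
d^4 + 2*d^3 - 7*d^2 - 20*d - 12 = (d - 3)*(d + 1)*(d + 2)^2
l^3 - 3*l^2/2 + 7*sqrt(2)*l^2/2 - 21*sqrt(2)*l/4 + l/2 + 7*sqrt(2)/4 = (l - 1)*(l - 1/2)*(l + 7*sqrt(2)/2)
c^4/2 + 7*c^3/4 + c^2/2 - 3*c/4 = c*(c/2 + 1/2)*(c - 1/2)*(c + 3)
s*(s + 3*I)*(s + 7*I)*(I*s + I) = I*s^4 - 10*s^3 + I*s^3 - 10*s^2 - 21*I*s^2 - 21*I*s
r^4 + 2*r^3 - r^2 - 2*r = r*(r - 1)*(r + 1)*(r + 2)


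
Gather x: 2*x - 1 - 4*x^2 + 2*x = -4*x^2 + 4*x - 1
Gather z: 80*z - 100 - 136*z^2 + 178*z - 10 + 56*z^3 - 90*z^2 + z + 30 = 56*z^3 - 226*z^2 + 259*z - 80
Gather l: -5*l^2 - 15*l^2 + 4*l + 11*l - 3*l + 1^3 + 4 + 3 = -20*l^2 + 12*l + 8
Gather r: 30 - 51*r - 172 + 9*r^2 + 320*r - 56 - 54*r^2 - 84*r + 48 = -45*r^2 + 185*r - 150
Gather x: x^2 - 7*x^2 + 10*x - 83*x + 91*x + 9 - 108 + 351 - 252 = -6*x^2 + 18*x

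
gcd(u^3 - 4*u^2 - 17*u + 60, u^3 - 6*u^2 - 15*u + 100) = u^2 - u - 20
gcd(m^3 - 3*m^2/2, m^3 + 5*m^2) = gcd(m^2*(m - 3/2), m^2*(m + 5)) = m^2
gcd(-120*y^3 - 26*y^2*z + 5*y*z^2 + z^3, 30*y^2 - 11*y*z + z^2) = 5*y - z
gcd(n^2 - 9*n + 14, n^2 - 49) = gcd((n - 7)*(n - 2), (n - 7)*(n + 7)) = n - 7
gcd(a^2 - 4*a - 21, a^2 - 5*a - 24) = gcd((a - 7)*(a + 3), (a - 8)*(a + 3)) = a + 3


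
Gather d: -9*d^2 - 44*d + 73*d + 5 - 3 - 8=-9*d^2 + 29*d - 6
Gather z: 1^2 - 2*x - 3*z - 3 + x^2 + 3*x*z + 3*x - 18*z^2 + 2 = x^2 + x - 18*z^2 + z*(3*x - 3)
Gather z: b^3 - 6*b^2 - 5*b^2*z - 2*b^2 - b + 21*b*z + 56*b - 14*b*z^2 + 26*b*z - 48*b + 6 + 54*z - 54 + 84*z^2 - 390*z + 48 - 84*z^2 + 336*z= b^3 - 8*b^2 - 14*b*z^2 + 7*b + z*(-5*b^2 + 47*b)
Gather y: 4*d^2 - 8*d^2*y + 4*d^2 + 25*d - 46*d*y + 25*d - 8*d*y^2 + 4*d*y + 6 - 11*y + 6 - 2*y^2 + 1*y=8*d^2 + 50*d + y^2*(-8*d - 2) + y*(-8*d^2 - 42*d - 10) + 12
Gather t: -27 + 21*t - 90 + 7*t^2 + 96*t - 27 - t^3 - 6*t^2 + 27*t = -t^3 + t^2 + 144*t - 144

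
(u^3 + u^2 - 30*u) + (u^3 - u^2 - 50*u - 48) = 2*u^3 - 80*u - 48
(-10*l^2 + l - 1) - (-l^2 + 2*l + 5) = -9*l^2 - l - 6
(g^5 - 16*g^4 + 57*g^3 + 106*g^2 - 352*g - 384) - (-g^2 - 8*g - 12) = g^5 - 16*g^4 + 57*g^3 + 107*g^2 - 344*g - 372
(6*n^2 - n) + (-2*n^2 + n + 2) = 4*n^2 + 2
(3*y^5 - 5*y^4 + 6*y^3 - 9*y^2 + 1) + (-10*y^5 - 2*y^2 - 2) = -7*y^5 - 5*y^4 + 6*y^3 - 11*y^2 - 1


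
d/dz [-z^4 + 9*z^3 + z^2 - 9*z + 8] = -4*z^3 + 27*z^2 + 2*z - 9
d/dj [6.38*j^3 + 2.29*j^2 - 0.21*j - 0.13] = 19.14*j^2 + 4.58*j - 0.21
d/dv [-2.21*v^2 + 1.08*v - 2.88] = 1.08 - 4.42*v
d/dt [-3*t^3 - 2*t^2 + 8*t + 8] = -9*t^2 - 4*t + 8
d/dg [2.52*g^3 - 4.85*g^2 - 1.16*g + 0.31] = 7.56*g^2 - 9.7*g - 1.16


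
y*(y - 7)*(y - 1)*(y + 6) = y^4 - 2*y^3 - 41*y^2 + 42*y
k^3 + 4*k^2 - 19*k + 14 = (k - 2)*(k - 1)*(k + 7)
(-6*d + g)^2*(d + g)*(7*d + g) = 252*d^4 + 204*d^3*g - 53*d^2*g^2 - 4*d*g^3 + g^4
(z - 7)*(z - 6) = z^2 - 13*z + 42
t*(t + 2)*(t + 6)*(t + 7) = t^4 + 15*t^3 + 68*t^2 + 84*t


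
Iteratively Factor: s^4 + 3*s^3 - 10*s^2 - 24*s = (s - 3)*(s^3 + 6*s^2 + 8*s) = (s - 3)*(s + 4)*(s^2 + 2*s) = s*(s - 3)*(s + 4)*(s + 2)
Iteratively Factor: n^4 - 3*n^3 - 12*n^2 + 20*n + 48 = (n - 4)*(n^3 + n^2 - 8*n - 12) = (n - 4)*(n + 2)*(n^2 - n - 6) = (n - 4)*(n + 2)^2*(n - 3)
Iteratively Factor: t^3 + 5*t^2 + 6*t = (t + 3)*(t^2 + 2*t) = (t + 2)*(t + 3)*(t)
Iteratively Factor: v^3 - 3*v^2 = (v)*(v^2 - 3*v) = v^2*(v - 3)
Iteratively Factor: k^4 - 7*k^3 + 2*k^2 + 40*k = (k + 2)*(k^3 - 9*k^2 + 20*k) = k*(k + 2)*(k^2 - 9*k + 20) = k*(k - 4)*(k + 2)*(k - 5)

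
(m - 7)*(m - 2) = m^2 - 9*m + 14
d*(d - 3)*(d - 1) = d^3 - 4*d^2 + 3*d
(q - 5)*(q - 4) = q^2 - 9*q + 20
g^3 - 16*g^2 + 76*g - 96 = (g - 8)*(g - 6)*(g - 2)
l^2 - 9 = (l - 3)*(l + 3)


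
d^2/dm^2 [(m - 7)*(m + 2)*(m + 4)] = 6*m - 2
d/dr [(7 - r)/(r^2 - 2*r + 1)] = (r - 13)/(r^3 - 3*r^2 + 3*r - 1)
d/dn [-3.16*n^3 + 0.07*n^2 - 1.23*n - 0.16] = -9.48*n^2 + 0.14*n - 1.23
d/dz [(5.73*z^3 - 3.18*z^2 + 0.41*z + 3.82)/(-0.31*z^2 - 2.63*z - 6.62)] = (-1.7763*z^4 - 30.1398*z^3 - 105.3073*z^2 + 44.4716*z + 7.3324)/(0.0961*z^4 + 1.6306*z^3 + 11.0213*z^2 + 34.8212*z + 43.8244)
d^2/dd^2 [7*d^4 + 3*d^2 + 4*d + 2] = 84*d^2 + 6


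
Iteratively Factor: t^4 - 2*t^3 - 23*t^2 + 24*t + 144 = (t + 3)*(t^3 - 5*t^2 - 8*t + 48) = (t - 4)*(t + 3)*(t^2 - t - 12) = (t - 4)^2*(t + 3)*(t + 3)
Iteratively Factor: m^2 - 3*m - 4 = (m - 4)*(m + 1)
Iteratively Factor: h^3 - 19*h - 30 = (h + 3)*(h^2 - 3*h - 10) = (h + 2)*(h + 3)*(h - 5)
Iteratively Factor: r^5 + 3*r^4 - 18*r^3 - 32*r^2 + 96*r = (r)*(r^4 + 3*r^3 - 18*r^2 - 32*r + 96) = r*(r - 2)*(r^3 + 5*r^2 - 8*r - 48) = r*(r - 3)*(r - 2)*(r^2 + 8*r + 16) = r*(r - 3)*(r - 2)*(r + 4)*(r + 4)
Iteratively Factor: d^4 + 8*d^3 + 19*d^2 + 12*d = (d + 4)*(d^3 + 4*d^2 + 3*d) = (d + 1)*(d + 4)*(d^2 + 3*d) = d*(d + 1)*(d + 4)*(d + 3)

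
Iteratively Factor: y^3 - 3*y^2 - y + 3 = (y + 1)*(y^2 - 4*y + 3) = (y - 1)*(y + 1)*(y - 3)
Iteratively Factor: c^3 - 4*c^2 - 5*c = (c)*(c^2 - 4*c - 5) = c*(c + 1)*(c - 5)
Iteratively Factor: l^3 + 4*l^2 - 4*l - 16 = (l + 4)*(l^2 - 4) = (l - 2)*(l + 4)*(l + 2)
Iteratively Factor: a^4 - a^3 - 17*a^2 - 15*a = (a)*(a^3 - a^2 - 17*a - 15) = a*(a - 5)*(a^2 + 4*a + 3) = a*(a - 5)*(a + 1)*(a + 3)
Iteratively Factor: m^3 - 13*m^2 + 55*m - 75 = (m - 5)*(m^2 - 8*m + 15) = (m - 5)^2*(m - 3)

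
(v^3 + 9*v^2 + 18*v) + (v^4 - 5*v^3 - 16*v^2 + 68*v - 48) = v^4 - 4*v^3 - 7*v^2 + 86*v - 48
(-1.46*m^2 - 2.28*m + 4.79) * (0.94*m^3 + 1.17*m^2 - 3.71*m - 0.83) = -1.3724*m^5 - 3.8514*m^4 + 7.2516*m^3 + 15.2749*m^2 - 15.8785*m - 3.9757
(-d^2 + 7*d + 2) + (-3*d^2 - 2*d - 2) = -4*d^2 + 5*d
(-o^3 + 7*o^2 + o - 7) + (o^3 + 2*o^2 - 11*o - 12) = 9*o^2 - 10*o - 19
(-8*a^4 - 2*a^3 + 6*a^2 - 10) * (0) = 0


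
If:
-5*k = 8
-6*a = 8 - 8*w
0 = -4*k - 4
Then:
No Solution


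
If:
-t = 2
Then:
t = -2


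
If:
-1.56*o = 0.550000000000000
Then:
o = -0.35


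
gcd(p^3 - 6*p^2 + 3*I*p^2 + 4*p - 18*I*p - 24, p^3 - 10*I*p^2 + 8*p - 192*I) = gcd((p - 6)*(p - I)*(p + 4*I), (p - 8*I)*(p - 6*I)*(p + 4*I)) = p + 4*I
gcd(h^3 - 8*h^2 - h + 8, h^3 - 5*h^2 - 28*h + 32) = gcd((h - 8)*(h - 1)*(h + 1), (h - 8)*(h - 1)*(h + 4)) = h^2 - 9*h + 8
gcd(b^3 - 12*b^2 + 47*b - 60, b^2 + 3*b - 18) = b - 3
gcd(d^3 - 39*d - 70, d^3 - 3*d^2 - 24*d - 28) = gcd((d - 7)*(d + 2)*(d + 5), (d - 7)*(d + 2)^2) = d^2 - 5*d - 14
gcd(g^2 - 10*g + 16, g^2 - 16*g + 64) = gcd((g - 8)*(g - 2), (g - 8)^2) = g - 8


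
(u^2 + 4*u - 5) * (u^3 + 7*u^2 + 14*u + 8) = u^5 + 11*u^4 + 37*u^3 + 29*u^2 - 38*u - 40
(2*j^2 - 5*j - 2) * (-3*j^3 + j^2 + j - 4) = -6*j^5 + 17*j^4 + 3*j^3 - 15*j^2 + 18*j + 8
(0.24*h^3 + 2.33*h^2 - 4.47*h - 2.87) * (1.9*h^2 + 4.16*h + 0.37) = 0.456*h^5 + 5.4254*h^4 + 1.2886*h^3 - 23.1861*h^2 - 13.5931*h - 1.0619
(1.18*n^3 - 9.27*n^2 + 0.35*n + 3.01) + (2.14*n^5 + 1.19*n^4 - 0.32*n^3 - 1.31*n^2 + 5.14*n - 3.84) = 2.14*n^5 + 1.19*n^4 + 0.86*n^3 - 10.58*n^2 + 5.49*n - 0.83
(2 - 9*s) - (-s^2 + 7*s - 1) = s^2 - 16*s + 3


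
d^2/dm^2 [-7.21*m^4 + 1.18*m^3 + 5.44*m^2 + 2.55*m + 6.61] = -86.52*m^2 + 7.08*m + 10.88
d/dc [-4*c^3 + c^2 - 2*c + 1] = -12*c^2 + 2*c - 2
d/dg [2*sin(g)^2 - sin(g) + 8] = (4*sin(g) - 1)*cos(g)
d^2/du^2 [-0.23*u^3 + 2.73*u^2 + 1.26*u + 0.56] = 5.46 - 1.38*u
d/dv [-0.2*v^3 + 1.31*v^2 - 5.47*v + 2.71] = -0.6*v^2 + 2.62*v - 5.47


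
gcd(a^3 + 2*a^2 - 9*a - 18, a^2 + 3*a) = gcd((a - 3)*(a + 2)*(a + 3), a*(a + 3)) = a + 3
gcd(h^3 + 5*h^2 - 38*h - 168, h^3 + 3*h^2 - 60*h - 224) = h^2 + 11*h + 28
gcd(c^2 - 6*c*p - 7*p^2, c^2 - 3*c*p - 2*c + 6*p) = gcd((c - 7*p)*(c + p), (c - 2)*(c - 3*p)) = 1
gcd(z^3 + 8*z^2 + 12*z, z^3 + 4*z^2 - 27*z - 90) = z + 6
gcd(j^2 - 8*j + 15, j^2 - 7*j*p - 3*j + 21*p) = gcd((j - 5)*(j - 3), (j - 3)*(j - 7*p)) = j - 3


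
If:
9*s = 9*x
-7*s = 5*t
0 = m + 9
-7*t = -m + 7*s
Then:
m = -9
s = 45/14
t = -9/2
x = 45/14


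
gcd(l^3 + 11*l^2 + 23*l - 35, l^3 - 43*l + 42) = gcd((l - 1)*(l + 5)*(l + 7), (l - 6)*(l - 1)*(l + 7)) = l^2 + 6*l - 7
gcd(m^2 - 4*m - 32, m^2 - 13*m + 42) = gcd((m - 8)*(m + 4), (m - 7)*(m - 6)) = 1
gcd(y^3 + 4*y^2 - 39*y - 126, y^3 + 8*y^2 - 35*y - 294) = y^2 + y - 42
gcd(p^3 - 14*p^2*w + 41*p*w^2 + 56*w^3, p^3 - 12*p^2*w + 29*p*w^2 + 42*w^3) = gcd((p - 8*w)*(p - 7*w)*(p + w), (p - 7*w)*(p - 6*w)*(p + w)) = p^2 - 6*p*w - 7*w^2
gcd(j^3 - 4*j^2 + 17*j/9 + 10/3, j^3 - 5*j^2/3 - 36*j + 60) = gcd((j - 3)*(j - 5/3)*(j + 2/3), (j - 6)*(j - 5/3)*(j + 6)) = j - 5/3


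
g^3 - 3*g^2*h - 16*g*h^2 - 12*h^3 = (g - 6*h)*(g + h)*(g + 2*h)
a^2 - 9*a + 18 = (a - 6)*(a - 3)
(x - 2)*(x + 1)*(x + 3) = x^3 + 2*x^2 - 5*x - 6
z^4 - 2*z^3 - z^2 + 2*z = z*(z - 2)*(z - 1)*(z + 1)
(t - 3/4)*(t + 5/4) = t^2 + t/2 - 15/16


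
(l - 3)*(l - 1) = l^2 - 4*l + 3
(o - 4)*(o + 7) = o^2 + 3*o - 28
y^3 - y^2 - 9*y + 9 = (y - 3)*(y - 1)*(y + 3)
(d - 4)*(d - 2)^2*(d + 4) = d^4 - 4*d^3 - 12*d^2 + 64*d - 64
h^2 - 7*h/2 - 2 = (h - 4)*(h + 1/2)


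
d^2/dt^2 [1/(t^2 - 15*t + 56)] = 2*(-t^2 + 15*t + (2*t - 15)^2 - 56)/(t^2 - 15*t + 56)^3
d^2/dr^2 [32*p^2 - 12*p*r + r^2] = 2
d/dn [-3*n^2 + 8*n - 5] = 8 - 6*n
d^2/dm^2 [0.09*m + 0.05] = 0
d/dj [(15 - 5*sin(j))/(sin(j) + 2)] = -25*cos(j)/(sin(j) + 2)^2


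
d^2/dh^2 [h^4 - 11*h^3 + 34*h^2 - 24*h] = 12*h^2 - 66*h + 68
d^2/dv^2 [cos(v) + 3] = -cos(v)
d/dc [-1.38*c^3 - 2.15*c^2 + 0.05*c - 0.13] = -4.14*c^2 - 4.3*c + 0.05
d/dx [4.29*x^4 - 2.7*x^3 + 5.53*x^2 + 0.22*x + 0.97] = 17.16*x^3 - 8.1*x^2 + 11.06*x + 0.22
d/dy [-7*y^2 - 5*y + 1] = -14*y - 5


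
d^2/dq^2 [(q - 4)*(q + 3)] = 2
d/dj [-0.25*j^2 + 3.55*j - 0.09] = 3.55 - 0.5*j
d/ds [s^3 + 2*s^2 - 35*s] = 3*s^2 + 4*s - 35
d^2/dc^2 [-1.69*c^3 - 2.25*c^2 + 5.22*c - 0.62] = -10.14*c - 4.5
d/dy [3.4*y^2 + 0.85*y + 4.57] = 6.8*y + 0.85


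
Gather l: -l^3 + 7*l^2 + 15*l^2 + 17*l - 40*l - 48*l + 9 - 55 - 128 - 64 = -l^3 + 22*l^2 - 71*l - 238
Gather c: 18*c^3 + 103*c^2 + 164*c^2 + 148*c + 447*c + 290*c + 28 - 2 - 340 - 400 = 18*c^3 + 267*c^2 + 885*c - 714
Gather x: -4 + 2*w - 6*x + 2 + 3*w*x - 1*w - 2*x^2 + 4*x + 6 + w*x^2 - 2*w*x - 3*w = -2*w + x^2*(w - 2) + x*(w - 2) + 4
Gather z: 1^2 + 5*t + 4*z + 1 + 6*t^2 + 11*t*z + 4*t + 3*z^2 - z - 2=6*t^2 + 9*t + 3*z^2 + z*(11*t + 3)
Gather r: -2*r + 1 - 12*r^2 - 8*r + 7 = -12*r^2 - 10*r + 8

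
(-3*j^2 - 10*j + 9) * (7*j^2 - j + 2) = -21*j^4 - 67*j^3 + 67*j^2 - 29*j + 18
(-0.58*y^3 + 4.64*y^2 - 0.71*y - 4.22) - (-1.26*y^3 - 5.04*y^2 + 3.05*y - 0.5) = 0.68*y^3 + 9.68*y^2 - 3.76*y - 3.72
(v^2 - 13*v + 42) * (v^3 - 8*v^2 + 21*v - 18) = v^5 - 21*v^4 + 167*v^3 - 627*v^2 + 1116*v - 756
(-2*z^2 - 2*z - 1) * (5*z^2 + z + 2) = -10*z^4 - 12*z^3 - 11*z^2 - 5*z - 2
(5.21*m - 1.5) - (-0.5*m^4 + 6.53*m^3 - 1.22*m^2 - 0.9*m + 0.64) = 0.5*m^4 - 6.53*m^3 + 1.22*m^2 + 6.11*m - 2.14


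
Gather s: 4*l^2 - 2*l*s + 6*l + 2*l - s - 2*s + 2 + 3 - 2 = 4*l^2 + 8*l + s*(-2*l - 3) + 3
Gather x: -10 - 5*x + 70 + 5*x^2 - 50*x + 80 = 5*x^2 - 55*x + 140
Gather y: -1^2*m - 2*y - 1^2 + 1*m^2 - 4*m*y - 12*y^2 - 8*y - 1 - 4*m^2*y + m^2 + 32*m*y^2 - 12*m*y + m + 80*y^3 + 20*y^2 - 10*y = 2*m^2 + 80*y^3 + y^2*(32*m + 8) + y*(-4*m^2 - 16*m - 20) - 2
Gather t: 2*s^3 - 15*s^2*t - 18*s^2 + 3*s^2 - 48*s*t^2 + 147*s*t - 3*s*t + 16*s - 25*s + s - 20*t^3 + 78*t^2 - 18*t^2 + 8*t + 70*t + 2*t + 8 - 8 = 2*s^3 - 15*s^2 - 8*s - 20*t^3 + t^2*(60 - 48*s) + t*(-15*s^2 + 144*s + 80)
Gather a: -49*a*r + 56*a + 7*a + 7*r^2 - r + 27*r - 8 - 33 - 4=a*(63 - 49*r) + 7*r^2 + 26*r - 45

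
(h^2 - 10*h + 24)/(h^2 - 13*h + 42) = (h - 4)/(h - 7)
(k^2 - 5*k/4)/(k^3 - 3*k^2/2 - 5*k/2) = (5 - 4*k)/(2*(-2*k^2 + 3*k + 5))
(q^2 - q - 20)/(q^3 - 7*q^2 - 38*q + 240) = (q + 4)/(q^2 - 2*q - 48)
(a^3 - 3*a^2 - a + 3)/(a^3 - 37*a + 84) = (a^2 - 1)/(a^2 + 3*a - 28)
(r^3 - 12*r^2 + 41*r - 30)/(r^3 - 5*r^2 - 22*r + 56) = (r^3 - 12*r^2 + 41*r - 30)/(r^3 - 5*r^2 - 22*r + 56)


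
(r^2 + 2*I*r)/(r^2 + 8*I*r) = (r + 2*I)/(r + 8*I)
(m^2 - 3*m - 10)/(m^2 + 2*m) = (m - 5)/m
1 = 1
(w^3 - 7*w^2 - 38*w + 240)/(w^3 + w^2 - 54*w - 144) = (w - 5)/(w + 3)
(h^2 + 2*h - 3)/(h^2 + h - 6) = (h - 1)/(h - 2)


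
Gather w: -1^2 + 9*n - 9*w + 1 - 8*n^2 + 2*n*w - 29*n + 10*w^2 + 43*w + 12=-8*n^2 - 20*n + 10*w^2 + w*(2*n + 34) + 12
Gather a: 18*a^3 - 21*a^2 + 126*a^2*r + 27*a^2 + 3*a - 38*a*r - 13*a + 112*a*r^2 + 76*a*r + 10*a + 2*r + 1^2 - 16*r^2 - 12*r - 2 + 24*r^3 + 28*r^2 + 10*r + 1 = 18*a^3 + a^2*(126*r + 6) + a*(112*r^2 + 38*r) + 24*r^3 + 12*r^2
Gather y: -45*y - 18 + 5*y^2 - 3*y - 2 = 5*y^2 - 48*y - 20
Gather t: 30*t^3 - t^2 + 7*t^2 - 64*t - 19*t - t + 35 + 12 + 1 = 30*t^3 + 6*t^2 - 84*t + 48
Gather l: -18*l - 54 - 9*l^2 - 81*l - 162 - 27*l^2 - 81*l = -36*l^2 - 180*l - 216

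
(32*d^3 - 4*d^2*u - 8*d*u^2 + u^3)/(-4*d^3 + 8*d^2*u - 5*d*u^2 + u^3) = (-16*d^2 - 6*d*u + u^2)/(2*d^2 - 3*d*u + u^2)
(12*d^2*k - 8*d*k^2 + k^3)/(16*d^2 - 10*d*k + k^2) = k*(6*d - k)/(8*d - k)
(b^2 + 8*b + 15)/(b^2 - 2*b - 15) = (b + 5)/(b - 5)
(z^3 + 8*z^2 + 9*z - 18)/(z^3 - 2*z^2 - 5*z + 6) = (z^2 + 9*z + 18)/(z^2 - z - 6)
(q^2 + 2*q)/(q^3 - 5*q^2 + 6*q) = (q + 2)/(q^2 - 5*q + 6)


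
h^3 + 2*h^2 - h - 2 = (h - 1)*(h + 1)*(h + 2)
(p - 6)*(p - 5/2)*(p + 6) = p^3 - 5*p^2/2 - 36*p + 90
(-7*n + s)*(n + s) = -7*n^2 - 6*n*s + s^2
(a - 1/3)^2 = a^2 - 2*a/3 + 1/9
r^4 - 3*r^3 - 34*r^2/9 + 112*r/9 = r*(r - 8/3)*(r - 7/3)*(r + 2)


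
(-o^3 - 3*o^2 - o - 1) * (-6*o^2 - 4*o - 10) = 6*o^5 + 22*o^4 + 28*o^3 + 40*o^2 + 14*o + 10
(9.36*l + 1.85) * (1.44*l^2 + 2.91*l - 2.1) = 13.4784*l^3 + 29.9016*l^2 - 14.2725*l - 3.885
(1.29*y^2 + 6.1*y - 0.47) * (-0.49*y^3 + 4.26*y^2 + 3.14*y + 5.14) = -0.6321*y^5 + 2.5064*y^4 + 30.2669*y^3 + 23.7824*y^2 + 29.8782*y - 2.4158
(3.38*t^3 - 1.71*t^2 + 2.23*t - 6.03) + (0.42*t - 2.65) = 3.38*t^3 - 1.71*t^2 + 2.65*t - 8.68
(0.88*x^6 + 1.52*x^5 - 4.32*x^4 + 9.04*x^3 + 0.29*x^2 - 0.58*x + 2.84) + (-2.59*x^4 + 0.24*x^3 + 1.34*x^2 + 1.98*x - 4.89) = 0.88*x^6 + 1.52*x^5 - 6.91*x^4 + 9.28*x^3 + 1.63*x^2 + 1.4*x - 2.05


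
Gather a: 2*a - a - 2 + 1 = a - 1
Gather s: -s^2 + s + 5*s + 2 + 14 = -s^2 + 6*s + 16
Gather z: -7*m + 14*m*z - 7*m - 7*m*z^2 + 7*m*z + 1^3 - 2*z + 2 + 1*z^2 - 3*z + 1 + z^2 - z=-14*m + z^2*(2 - 7*m) + z*(21*m - 6) + 4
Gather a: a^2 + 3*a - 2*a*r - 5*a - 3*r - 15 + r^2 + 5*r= a^2 + a*(-2*r - 2) + r^2 + 2*r - 15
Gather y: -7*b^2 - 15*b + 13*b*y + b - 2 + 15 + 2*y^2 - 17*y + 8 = -7*b^2 - 14*b + 2*y^2 + y*(13*b - 17) + 21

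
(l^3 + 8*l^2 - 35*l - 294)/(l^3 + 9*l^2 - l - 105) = (l^2 + l - 42)/(l^2 + 2*l - 15)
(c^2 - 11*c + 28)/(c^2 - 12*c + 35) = (c - 4)/(c - 5)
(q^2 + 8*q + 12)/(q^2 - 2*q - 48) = (q + 2)/(q - 8)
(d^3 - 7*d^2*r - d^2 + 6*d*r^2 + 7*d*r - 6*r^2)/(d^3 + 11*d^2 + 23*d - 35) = (d^2 - 7*d*r + 6*r^2)/(d^2 + 12*d + 35)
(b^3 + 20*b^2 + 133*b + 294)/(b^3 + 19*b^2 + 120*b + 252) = (b + 7)/(b + 6)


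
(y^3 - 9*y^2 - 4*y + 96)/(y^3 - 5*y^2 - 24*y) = (y - 4)/y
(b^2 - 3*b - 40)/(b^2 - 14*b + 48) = (b + 5)/(b - 6)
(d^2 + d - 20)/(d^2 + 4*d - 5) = (d - 4)/(d - 1)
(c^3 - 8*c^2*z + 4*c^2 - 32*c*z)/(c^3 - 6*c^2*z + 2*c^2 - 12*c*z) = (c^2 - 8*c*z + 4*c - 32*z)/(c^2 - 6*c*z + 2*c - 12*z)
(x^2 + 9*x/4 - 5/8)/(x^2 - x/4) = (x + 5/2)/x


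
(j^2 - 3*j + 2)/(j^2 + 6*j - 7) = (j - 2)/(j + 7)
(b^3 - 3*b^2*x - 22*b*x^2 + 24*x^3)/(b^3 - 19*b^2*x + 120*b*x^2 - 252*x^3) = (b^2 + 3*b*x - 4*x^2)/(b^2 - 13*b*x + 42*x^2)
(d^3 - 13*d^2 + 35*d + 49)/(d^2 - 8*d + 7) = (d^2 - 6*d - 7)/(d - 1)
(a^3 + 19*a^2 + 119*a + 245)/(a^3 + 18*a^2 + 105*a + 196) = (a + 5)/(a + 4)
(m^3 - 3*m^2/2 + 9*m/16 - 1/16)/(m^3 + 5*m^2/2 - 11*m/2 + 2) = (16*m^2 - 8*m + 1)/(8*(2*m^2 + 7*m - 4))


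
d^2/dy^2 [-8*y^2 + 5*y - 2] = -16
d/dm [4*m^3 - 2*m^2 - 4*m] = 12*m^2 - 4*m - 4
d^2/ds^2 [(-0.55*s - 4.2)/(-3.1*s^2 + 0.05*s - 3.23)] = ((0.55*s + 4.2)*(6.2*s - 0.05)*(12.4*s - 0.1) - (10.23*s + 25.985)*(3.1*s^2 - 0.05*s + 3.23))/(3.1*s^2 - 0.05*s + 3.23)^3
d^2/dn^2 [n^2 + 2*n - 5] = 2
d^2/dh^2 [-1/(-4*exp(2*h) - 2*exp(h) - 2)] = ((4*exp(h) + 1)^2*exp(h) - (8*exp(h) + 1)*(2*exp(2*h) + exp(h) + 1)/2)*exp(h)/(2*exp(2*h) + exp(h) + 1)^3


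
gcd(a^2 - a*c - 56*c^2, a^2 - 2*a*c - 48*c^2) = a - 8*c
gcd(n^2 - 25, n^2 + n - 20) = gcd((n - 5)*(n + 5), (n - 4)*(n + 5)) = n + 5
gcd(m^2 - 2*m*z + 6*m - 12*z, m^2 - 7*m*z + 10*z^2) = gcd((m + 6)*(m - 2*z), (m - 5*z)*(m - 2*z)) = -m + 2*z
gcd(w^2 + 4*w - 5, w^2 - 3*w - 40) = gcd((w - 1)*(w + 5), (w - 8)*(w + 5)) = w + 5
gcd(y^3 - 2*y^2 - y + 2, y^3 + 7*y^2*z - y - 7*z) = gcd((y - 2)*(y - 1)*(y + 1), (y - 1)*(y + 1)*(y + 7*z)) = y^2 - 1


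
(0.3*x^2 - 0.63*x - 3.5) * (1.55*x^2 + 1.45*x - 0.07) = 0.465*x^4 - 0.5415*x^3 - 6.3595*x^2 - 5.0309*x + 0.245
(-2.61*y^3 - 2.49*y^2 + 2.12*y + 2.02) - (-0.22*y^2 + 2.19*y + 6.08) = -2.61*y^3 - 2.27*y^2 - 0.0699999999999998*y - 4.06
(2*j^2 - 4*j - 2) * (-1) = -2*j^2 + 4*j + 2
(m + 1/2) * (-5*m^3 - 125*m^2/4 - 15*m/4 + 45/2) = -5*m^4 - 135*m^3/4 - 155*m^2/8 + 165*m/8 + 45/4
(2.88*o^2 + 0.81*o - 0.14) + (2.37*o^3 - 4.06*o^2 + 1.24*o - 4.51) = 2.37*o^3 - 1.18*o^2 + 2.05*o - 4.65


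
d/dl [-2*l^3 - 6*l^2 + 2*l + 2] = -6*l^2 - 12*l + 2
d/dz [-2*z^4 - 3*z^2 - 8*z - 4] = -8*z^3 - 6*z - 8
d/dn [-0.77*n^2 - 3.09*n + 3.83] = -1.54*n - 3.09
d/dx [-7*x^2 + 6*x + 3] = 6 - 14*x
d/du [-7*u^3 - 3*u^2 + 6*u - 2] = -21*u^2 - 6*u + 6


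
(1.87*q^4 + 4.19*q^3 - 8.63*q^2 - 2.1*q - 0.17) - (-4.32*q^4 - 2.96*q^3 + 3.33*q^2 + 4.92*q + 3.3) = 6.19*q^4 + 7.15*q^3 - 11.96*q^2 - 7.02*q - 3.47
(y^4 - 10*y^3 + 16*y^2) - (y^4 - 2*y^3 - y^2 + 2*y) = -8*y^3 + 17*y^2 - 2*y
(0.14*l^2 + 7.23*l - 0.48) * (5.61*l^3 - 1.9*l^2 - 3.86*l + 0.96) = 0.7854*l^5 + 40.2943*l^4 - 16.9702*l^3 - 26.8614*l^2 + 8.7936*l - 0.4608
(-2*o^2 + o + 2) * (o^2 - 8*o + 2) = -2*o^4 + 17*o^3 - 10*o^2 - 14*o + 4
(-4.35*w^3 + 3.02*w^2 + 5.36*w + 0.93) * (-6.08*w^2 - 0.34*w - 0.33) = 26.448*w^5 - 16.8826*w^4 - 32.1801*w^3 - 8.4734*w^2 - 2.085*w - 0.3069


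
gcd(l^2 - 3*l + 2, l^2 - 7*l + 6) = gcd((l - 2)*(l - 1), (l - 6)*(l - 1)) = l - 1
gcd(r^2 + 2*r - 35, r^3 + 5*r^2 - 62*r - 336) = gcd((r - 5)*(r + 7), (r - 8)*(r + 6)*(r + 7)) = r + 7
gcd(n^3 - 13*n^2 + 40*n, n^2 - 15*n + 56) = n - 8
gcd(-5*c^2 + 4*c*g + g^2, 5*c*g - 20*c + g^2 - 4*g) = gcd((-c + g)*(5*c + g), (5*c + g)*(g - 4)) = 5*c + g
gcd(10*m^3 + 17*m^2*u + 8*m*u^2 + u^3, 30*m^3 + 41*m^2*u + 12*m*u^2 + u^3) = 5*m^2 + 6*m*u + u^2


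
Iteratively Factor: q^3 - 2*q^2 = (q)*(q^2 - 2*q) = q^2*(q - 2)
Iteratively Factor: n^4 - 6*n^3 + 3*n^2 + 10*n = (n - 5)*(n^3 - n^2 - 2*n) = n*(n - 5)*(n^2 - n - 2) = n*(n - 5)*(n - 2)*(n + 1)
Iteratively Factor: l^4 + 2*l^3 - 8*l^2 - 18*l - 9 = (l - 3)*(l^3 + 5*l^2 + 7*l + 3) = (l - 3)*(l + 1)*(l^2 + 4*l + 3) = (l - 3)*(l + 1)^2*(l + 3)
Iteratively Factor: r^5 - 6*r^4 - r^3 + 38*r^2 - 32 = (r - 4)*(r^4 - 2*r^3 - 9*r^2 + 2*r + 8) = (r - 4)^2*(r^3 + 2*r^2 - r - 2) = (r - 4)^2*(r - 1)*(r^2 + 3*r + 2) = (r - 4)^2*(r - 1)*(r + 2)*(r + 1)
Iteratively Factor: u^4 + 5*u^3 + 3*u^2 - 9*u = (u + 3)*(u^3 + 2*u^2 - 3*u) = (u + 3)^2*(u^2 - u) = u*(u + 3)^2*(u - 1)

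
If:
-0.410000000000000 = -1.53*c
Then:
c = 0.27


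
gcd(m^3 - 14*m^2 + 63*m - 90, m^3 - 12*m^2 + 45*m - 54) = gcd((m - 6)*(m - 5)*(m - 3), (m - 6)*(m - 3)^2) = m^2 - 9*m + 18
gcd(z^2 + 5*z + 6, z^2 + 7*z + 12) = z + 3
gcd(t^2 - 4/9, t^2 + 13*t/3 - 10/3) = t - 2/3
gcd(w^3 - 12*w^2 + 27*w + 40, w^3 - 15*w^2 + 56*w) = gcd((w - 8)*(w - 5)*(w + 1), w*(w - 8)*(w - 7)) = w - 8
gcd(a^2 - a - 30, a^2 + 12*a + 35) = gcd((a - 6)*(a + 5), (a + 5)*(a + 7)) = a + 5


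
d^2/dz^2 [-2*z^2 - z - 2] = -4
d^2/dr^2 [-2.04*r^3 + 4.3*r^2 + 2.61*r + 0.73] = 8.6 - 12.24*r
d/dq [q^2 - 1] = 2*q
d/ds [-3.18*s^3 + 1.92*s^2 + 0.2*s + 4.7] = -9.54*s^2 + 3.84*s + 0.2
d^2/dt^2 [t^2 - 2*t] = 2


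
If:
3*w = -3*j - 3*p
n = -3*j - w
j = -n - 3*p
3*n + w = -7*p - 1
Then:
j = 4/19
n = -7/19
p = 1/19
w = -5/19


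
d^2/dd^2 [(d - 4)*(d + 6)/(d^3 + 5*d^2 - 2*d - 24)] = 2*(d^6 + 6*d^5 - 108*d^4 - 728*d^3 - 1008*d^2 - 288*d - 2496)/(d^9 + 15*d^8 + 69*d^7 - 7*d^6 - 858*d^5 - 1452*d^4 + 3160*d^3 + 8352*d^2 - 3456*d - 13824)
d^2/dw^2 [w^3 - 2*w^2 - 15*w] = 6*w - 4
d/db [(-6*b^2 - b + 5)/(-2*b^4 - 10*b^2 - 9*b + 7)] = ((12*b + 1)*(2*b^4 + 10*b^2 + 9*b - 7) - (6*b^2 + b - 5)*(8*b^3 + 20*b + 9))/(2*b^4 + 10*b^2 + 9*b - 7)^2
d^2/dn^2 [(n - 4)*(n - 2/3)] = 2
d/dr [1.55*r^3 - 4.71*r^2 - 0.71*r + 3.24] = 4.65*r^2 - 9.42*r - 0.71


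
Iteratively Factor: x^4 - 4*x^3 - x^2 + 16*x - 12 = (x + 2)*(x^3 - 6*x^2 + 11*x - 6) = (x - 2)*(x + 2)*(x^2 - 4*x + 3) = (x - 3)*(x - 2)*(x + 2)*(x - 1)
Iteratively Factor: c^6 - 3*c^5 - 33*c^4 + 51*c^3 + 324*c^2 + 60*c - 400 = (c - 5)*(c^5 + 2*c^4 - 23*c^3 - 64*c^2 + 4*c + 80) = (c - 5)*(c + 4)*(c^4 - 2*c^3 - 15*c^2 - 4*c + 20) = (c - 5)*(c + 2)*(c + 4)*(c^3 - 4*c^2 - 7*c + 10) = (c - 5)^2*(c + 2)*(c + 4)*(c^2 + c - 2) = (c - 5)^2*(c + 2)^2*(c + 4)*(c - 1)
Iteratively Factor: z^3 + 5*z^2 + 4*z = (z + 4)*(z^2 + z) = z*(z + 4)*(z + 1)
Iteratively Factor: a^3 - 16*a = (a)*(a^2 - 16) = a*(a - 4)*(a + 4)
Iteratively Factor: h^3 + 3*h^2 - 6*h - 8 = (h + 4)*(h^2 - h - 2) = (h + 1)*(h + 4)*(h - 2)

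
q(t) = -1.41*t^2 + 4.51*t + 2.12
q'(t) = 4.51 - 2.82*t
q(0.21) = 3.00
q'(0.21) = 3.92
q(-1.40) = -6.96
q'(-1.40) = 8.46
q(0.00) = 2.12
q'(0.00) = 4.51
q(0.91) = 5.06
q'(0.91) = 1.94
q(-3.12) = -25.68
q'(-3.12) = 13.31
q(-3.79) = -35.23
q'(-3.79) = 15.20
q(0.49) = 3.99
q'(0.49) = 3.13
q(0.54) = 4.14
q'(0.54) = 2.99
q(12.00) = -146.80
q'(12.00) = -29.33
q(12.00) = -146.80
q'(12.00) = -29.33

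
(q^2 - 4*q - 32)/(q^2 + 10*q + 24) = (q - 8)/(q + 6)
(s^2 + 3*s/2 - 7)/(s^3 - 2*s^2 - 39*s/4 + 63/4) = 2*(2*s^2 + 3*s - 14)/(4*s^3 - 8*s^2 - 39*s + 63)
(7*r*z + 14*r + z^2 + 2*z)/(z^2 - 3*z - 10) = (7*r + z)/(z - 5)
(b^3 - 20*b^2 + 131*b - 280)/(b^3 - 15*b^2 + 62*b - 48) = (b^2 - 12*b + 35)/(b^2 - 7*b + 6)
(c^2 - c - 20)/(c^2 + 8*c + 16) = (c - 5)/(c + 4)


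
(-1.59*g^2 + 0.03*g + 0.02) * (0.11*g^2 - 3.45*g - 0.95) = -0.1749*g^4 + 5.4888*g^3 + 1.4092*g^2 - 0.0975*g - 0.019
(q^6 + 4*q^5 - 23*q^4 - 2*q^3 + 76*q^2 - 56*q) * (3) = 3*q^6 + 12*q^5 - 69*q^4 - 6*q^3 + 228*q^2 - 168*q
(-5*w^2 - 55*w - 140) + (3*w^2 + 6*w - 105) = -2*w^2 - 49*w - 245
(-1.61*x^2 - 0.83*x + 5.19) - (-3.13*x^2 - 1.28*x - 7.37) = 1.52*x^2 + 0.45*x + 12.56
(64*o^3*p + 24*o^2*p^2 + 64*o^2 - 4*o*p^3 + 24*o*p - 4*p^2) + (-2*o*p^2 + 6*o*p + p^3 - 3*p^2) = 64*o^3*p + 24*o^2*p^2 + 64*o^2 - 4*o*p^3 - 2*o*p^2 + 30*o*p + p^3 - 7*p^2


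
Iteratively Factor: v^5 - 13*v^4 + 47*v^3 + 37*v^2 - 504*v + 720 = (v - 5)*(v^4 - 8*v^3 + 7*v^2 + 72*v - 144) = (v - 5)*(v - 3)*(v^3 - 5*v^2 - 8*v + 48) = (v - 5)*(v - 3)*(v + 3)*(v^2 - 8*v + 16) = (v - 5)*(v - 4)*(v - 3)*(v + 3)*(v - 4)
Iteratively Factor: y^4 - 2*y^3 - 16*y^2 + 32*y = (y + 4)*(y^3 - 6*y^2 + 8*y) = (y - 2)*(y + 4)*(y^2 - 4*y) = y*(y - 2)*(y + 4)*(y - 4)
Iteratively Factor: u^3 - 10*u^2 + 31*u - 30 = (u - 3)*(u^2 - 7*u + 10) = (u - 5)*(u - 3)*(u - 2)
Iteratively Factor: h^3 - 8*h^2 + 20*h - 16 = (h - 2)*(h^2 - 6*h + 8) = (h - 4)*(h - 2)*(h - 2)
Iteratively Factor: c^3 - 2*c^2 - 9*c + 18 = (c + 3)*(c^2 - 5*c + 6) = (c - 3)*(c + 3)*(c - 2)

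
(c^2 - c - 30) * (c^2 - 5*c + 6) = c^4 - 6*c^3 - 19*c^2 + 144*c - 180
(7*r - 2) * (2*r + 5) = 14*r^2 + 31*r - 10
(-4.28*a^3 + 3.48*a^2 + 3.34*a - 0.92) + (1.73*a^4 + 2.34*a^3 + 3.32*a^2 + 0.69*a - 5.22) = 1.73*a^4 - 1.94*a^3 + 6.8*a^2 + 4.03*a - 6.14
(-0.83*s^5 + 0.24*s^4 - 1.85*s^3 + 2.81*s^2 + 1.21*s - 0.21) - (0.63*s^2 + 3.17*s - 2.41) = -0.83*s^5 + 0.24*s^4 - 1.85*s^3 + 2.18*s^2 - 1.96*s + 2.2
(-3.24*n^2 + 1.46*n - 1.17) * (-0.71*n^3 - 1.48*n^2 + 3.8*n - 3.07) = 2.3004*n^5 + 3.7586*n^4 - 13.6421*n^3 + 17.2264*n^2 - 8.9282*n + 3.5919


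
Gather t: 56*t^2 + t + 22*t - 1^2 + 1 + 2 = 56*t^2 + 23*t + 2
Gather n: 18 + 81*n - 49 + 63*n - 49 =144*n - 80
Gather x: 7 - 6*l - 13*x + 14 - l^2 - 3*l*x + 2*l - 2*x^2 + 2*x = -l^2 - 4*l - 2*x^2 + x*(-3*l - 11) + 21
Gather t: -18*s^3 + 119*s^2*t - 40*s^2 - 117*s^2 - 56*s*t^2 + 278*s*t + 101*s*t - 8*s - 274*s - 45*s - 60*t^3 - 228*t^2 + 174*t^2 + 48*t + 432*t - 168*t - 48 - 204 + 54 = -18*s^3 - 157*s^2 - 327*s - 60*t^3 + t^2*(-56*s - 54) + t*(119*s^2 + 379*s + 312) - 198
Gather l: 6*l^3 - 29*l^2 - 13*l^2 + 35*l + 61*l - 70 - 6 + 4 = 6*l^3 - 42*l^2 + 96*l - 72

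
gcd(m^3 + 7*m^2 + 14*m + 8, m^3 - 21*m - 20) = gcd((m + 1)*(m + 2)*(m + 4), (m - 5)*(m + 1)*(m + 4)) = m^2 + 5*m + 4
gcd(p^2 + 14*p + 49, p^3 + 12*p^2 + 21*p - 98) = p^2 + 14*p + 49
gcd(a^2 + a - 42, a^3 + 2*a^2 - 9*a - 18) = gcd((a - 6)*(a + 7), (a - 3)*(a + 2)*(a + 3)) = 1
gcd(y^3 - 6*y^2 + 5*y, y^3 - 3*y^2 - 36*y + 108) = 1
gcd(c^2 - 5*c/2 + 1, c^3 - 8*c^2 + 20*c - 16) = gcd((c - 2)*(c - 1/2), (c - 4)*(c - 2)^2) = c - 2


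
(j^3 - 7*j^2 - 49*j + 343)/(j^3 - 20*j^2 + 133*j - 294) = (j + 7)/(j - 6)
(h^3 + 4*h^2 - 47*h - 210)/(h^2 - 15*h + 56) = (h^2 + 11*h + 30)/(h - 8)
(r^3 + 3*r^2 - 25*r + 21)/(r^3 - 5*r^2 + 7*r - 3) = (r + 7)/(r - 1)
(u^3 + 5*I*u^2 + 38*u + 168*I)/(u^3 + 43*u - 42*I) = (u + 4*I)/(u - I)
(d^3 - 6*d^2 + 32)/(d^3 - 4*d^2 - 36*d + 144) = (d^2 - 2*d - 8)/(d^2 - 36)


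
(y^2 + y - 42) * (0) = 0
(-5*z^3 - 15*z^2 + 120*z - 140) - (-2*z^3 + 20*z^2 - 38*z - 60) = -3*z^3 - 35*z^2 + 158*z - 80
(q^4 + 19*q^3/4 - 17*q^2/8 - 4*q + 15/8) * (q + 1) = q^5 + 23*q^4/4 + 21*q^3/8 - 49*q^2/8 - 17*q/8 + 15/8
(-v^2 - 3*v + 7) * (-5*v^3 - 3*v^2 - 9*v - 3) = 5*v^5 + 18*v^4 - 17*v^3 + 9*v^2 - 54*v - 21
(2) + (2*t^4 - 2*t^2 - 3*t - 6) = 2*t^4 - 2*t^2 - 3*t - 4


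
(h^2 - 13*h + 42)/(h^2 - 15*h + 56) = (h - 6)/(h - 8)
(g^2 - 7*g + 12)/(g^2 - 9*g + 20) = (g - 3)/(g - 5)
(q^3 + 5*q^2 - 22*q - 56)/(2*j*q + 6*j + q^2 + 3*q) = (q^3 + 5*q^2 - 22*q - 56)/(2*j*q + 6*j + q^2 + 3*q)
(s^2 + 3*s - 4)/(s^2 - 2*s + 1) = (s + 4)/(s - 1)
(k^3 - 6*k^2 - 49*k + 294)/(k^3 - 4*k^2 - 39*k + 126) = (k^2 + k - 42)/(k^2 + 3*k - 18)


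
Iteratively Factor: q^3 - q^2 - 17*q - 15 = (q + 1)*(q^2 - 2*q - 15) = (q - 5)*(q + 1)*(q + 3)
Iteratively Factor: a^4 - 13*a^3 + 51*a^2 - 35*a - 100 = (a - 5)*(a^3 - 8*a^2 + 11*a + 20) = (a - 5)^2*(a^2 - 3*a - 4) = (a - 5)^2*(a + 1)*(a - 4)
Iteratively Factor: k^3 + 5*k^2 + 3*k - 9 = (k + 3)*(k^2 + 2*k - 3) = (k + 3)^2*(k - 1)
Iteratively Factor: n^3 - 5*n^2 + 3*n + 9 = (n - 3)*(n^2 - 2*n - 3) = (n - 3)*(n + 1)*(n - 3)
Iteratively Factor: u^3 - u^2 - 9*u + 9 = (u - 3)*(u^2 + 2*u - 3) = (u - 3)*(u + 3)*(u - 1)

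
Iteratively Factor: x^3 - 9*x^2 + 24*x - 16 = (x - 1)*(x^2 - 8*x + 16) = (x - 4)*(x - 1)*(x - 4)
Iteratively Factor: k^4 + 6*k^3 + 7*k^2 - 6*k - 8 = (k + 4)*(k^3 + 2*k^2 - k - 2) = (k - 1)*(k + 4)*(k^2 + 3*k + 2) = (k - 1)*(k + 1)*(k + 4)*(k + 2)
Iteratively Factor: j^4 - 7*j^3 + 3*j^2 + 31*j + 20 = (j - 4)*(j^3 - 3*j^2 - 9*j - 5) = (j - 4)*(j + 1)*(j^2 - 4*j - 5) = (j - 5)*(j - 4)*(j + 1)*(j + 1)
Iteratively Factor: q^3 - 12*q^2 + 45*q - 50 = (q - 5)*(q^2 - 7*q + 10) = (q - 5)^2*(q - 2)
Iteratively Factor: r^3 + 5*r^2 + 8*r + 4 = (r + 2)*(r^2 + 3*r + 2) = (r + 1)*(r + 2)*(r + 2)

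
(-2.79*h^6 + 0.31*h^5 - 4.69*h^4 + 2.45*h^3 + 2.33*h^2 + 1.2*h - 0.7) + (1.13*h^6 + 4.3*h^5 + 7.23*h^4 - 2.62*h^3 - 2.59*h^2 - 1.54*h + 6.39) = -1.66*h^6 + 4.61*h^5 + 2.54*h^4 - 0.17*h^3 - 0.26*h^2 - 0.34*h + 5.69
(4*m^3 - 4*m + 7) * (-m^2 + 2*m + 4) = -4*m^5 + 8*m^4 + 20*m^3 - 15*m^2 - 2*m + 28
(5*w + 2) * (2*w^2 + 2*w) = 10*w^3 + 14*w^2 + 4*w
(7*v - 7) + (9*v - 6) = 16*v - 13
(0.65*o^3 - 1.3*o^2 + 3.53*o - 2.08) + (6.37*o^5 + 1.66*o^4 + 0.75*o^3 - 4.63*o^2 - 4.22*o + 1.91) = 6.37*o^5 + 1.66*o^4 + 1.4*o^3 - 5.93*o^2 - 0.69*o - 0.17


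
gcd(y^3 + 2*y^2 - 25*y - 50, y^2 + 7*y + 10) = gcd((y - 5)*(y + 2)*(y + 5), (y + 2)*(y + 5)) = y^2 + 7*y + 10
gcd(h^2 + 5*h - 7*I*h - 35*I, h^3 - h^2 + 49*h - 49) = h - 7*I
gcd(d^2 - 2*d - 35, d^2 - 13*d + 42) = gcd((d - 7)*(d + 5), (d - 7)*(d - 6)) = d - 7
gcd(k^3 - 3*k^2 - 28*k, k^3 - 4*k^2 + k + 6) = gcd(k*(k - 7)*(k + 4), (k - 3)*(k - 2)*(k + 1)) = 1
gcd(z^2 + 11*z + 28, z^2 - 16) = z + 4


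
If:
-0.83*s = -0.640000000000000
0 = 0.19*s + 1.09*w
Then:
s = 0.77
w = -0.13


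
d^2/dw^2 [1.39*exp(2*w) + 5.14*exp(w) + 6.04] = (5.56*exp(w) + 5.14)*exp(w)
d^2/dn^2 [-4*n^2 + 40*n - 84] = -8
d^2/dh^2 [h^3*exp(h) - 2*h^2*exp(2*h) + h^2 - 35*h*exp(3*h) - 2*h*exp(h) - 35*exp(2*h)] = h^3*exp(h) - 8*h^2*exp(2*h) + 6*h^2*exp(h) - 315*h*exp(3*h) - 16*h*exp(2*h) + 4*h*exp(h) - 210*exp(3*h) - 144*exp(2*h) - 4*exp(h) + 2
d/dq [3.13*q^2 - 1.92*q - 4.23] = 6.26*q - 1.92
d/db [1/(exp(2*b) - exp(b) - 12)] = (1 - 2*exp(b))*exp(b)/(-exp(2*b) + exp(b) + 12)^2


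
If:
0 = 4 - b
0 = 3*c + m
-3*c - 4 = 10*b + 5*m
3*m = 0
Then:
No Solution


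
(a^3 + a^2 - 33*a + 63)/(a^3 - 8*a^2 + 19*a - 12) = (a^2 + 4*a - 21)/(a^2 - 5*a + 4)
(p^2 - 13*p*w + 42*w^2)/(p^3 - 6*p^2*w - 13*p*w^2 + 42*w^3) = (p - 6*w)/(p^2 + p*w - 6*w^2)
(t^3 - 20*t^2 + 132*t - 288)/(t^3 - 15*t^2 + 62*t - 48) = (t - 6)/(t - 1)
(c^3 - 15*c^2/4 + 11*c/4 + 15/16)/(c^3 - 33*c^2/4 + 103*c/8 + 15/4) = (c - 3/2)/(c - 6)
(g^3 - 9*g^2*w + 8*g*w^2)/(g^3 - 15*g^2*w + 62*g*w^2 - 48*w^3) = g/(g - 6*w)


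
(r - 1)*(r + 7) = r^2 + 6*r - 7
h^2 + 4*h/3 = h*(h + 4/3)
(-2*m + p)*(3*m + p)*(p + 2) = -6*m^2*p - 12*m^2 + m*p^2 + 2*m*p + p^3 + 2*p^2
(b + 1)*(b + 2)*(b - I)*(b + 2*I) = b^4 + 3*b^3 + I*b^3 + 4*b^2 + 3*I*b^2 + 6*b + 2*I*b + 4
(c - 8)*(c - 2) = c^2 - 10*c + 16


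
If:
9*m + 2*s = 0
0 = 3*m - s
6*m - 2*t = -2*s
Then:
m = 0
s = 0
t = 0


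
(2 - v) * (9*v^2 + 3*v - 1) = -9*v^3 + 15*v^2 + 7*v - 2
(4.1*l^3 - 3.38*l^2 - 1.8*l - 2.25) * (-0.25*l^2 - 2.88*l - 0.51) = -1.025*l^5 - 10.963*l^4 + 8.0934*l^3 + 7.4703*l^2 + 7.398*l + 1.1475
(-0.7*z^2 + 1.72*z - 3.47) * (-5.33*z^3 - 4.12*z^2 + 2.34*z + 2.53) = 3.731*z^5 - 6.2836*z^4 + 9.7707*z^3 + 16.5502*z^2 - 3.7682*z - 8.7791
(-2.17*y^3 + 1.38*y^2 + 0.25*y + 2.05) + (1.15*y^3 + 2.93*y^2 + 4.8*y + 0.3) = -1.02*y^3 + 4.31*y^2 + 5.05*y + 2.35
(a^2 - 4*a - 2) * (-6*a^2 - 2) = -6*a^4 + 24*a^3 + 10*a^2 + 8*a + 4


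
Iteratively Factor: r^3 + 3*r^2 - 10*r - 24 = (r + 2)*(r^2 + r - 12) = (r + 2)*(r + 4)*(r - 3)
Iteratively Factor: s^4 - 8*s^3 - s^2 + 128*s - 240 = (s + 4)*(s^3 - 12*s^2 + 47*s - 60) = (s - 5)*(s + 4)*(s^2 - 7*s + 12) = (s - 5)*(s - 3)*(s + 4)*(s - 4)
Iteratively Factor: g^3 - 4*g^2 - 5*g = (g + 1)*(g^2 - 5*g) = g*(g + 1)*(g - 5)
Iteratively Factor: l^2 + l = (l + 1)*(l)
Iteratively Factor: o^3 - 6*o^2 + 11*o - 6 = (o - 2)*(o^2 - 4*o + 3) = (o - 3)*(o - 2)*(o - 1)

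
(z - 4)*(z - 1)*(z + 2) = z^3 - 3*z^2 - 6*z + 8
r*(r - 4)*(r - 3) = r^3 - 7*r^2 + 12*r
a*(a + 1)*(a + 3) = a^3 + 4*a^2 + 3*a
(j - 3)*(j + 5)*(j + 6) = j^3 + 8*j^2 - 3*j - 90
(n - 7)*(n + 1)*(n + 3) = n^3 - 3*n^2 - 25*n - 21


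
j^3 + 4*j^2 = j^2*(j + 4)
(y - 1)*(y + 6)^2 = y^3 + 11*y^2 + 24*y - 36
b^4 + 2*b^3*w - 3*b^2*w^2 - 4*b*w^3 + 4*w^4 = (b - w)^2*(b + 2*w)^2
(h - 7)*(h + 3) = h^2 - 4*h - 21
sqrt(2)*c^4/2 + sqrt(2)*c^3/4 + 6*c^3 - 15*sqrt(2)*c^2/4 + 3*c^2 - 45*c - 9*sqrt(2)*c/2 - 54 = (c - 3)*(c + 3/2)*(c + 6*sqrt(2))*(sqrt(2)*c/2 + sqrt(2))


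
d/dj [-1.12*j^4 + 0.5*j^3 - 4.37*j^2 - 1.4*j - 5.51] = -4.48*j^3 + 1.5*j^2 - 8.74*j - 1.4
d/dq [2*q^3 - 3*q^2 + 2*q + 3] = 6*q^2 - 6*q + 2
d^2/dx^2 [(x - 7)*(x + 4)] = 2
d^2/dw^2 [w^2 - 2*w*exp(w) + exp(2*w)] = -2*w*exp(w) + 4*exp(2*w) - 4*exp(w) + 2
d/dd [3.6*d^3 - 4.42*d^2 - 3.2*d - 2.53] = 10.8*d^2 - 8.84*d - 3.2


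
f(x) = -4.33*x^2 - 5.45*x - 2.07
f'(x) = -8.66*x - 5.45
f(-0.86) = -0.59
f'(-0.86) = 2.00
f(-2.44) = -14.55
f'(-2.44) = 15.68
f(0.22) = -3.48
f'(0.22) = -7.36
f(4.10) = -97.20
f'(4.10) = -40.96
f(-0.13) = -1.43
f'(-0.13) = -4.32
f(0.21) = -3.41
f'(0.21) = -7.27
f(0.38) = -4.77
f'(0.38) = -8.74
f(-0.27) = -0.91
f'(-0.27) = -3.11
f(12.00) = -690.99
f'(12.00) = -109.37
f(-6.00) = -125.25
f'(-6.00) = 46.51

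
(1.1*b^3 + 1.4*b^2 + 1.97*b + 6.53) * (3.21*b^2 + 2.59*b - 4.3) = 3.531*b^5 + 7.343*b^4 + 5.2197*b^3 + 20.0436*b^2 + 8.4417*b - 28.079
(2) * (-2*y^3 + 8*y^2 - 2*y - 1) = -4*y^3 + 16*y^2 - 4*y - 2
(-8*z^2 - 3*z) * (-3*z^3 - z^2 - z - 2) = 24*z^5 + 17*z^4 + 11*z^3 + 19*z^2 + 6*z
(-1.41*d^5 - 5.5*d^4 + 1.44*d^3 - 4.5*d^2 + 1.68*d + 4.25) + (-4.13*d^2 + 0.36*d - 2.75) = -1.41*d^5 - 5.5*d^4 + 1.44*d^3 - 8.63*d^2 + 2.04*d + 1.5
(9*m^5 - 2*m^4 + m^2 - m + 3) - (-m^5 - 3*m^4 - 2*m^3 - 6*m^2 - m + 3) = 10*m^5 + m^4 + 2*m^3 + 7*m^2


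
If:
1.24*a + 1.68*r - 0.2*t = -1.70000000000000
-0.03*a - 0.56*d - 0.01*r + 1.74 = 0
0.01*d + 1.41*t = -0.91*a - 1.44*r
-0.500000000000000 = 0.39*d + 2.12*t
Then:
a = -19.14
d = 3.90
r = 13.00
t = -0.95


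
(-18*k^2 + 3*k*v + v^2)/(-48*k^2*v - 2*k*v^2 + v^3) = (-3*k + v)/(v*(-8*k + v))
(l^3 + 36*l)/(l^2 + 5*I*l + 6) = l*(l - 6*I)/(l - I)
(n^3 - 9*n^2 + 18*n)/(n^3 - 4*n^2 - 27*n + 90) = n/(n + 5)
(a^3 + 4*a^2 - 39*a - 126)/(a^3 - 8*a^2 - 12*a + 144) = (a^2 + 10*a + 21)/(a^2 - 2*a - 24)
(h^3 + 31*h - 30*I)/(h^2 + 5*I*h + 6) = h - 5*I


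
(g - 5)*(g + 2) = g^2 - 3*g - 10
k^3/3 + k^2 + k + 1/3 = (k/3 + 1/3)*(k + 1)^2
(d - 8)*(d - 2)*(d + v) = d^3 + d^2*v - 10*d^2 - 10*d*v + 16*d + 16*v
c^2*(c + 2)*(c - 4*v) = c^4 - 4*c^3*v + 2*c^3 - 8*c^2*v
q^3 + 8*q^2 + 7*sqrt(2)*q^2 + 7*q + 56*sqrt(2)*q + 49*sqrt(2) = (q + 1)*(q + 7)*(q + 7*sqrt(2))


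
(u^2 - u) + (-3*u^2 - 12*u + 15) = -2*u^2 - 13*u + 15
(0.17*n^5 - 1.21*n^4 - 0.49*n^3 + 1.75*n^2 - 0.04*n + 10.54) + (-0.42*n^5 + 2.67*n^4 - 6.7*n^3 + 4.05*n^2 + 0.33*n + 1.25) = -0.25*n^5 + 1.46*n^4 - 7.19*n^3 + 5.8*n^2 + 0.29*n + 11.79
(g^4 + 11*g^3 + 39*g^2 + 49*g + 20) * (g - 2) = g^5 + 9*g^4 + 17*g^3 - 29*g^2 - 78*g - 40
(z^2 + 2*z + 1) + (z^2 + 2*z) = 2*z^2 + 4*z + 1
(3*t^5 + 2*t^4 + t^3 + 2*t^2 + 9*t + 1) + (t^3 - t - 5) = 3*t^5 + 2*t^4 + 2*t^3 + 2*t^2 + 8*t - 4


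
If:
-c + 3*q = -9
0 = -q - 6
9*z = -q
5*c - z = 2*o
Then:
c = -9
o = -137/6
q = -6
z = 2/3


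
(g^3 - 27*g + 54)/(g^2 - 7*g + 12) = (g^2 + 3*g - 18)/(g - 4)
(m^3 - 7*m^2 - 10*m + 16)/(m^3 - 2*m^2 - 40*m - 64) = (m - 1)/(m + 4)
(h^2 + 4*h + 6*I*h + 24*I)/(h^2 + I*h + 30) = (h + 4)/(h - 5*I)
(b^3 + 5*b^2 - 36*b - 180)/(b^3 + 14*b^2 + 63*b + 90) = (b - 6)/(b + 3)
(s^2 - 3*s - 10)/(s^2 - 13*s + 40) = (s + 2)/(s - 8)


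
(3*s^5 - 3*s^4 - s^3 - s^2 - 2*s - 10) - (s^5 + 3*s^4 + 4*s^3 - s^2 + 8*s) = 2*s^5 - 6*s^4 - 5*s^3 - 10*s - 10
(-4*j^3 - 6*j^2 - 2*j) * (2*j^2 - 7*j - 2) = -8*j^5 + 16*j^4 + 46*j^3 + 26*j^2 + 4*j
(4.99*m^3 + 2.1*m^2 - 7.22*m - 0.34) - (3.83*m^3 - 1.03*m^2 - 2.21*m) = 1.16*m^3 + 3.13*m^2 - 5.01*m - 0.34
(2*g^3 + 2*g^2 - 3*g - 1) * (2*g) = 4*g^4 + 4*g^3 - 6*g^2 - 2*g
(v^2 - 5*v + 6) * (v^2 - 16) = v^4 - 5*v^3 - 10*v^2 + 80*v - 96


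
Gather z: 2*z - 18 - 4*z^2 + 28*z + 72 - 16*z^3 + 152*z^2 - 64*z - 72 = -16*z^3 + 148*z^2 - 34*z - 18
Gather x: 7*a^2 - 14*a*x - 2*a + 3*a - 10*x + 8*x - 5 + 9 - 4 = 7*a^2 + a + x*(-14*a - 2)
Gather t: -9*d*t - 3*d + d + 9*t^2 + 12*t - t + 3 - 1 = -2*d + 9*t^2 + t*(11 - 9*d) + 2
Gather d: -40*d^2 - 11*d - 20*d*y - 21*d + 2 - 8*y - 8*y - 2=-40*d^2 + d*(-20*y - 32) - 16*y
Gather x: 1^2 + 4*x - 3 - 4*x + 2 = 0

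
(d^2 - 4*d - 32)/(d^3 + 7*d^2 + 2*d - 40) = (d - 8)/(d^2 + 3*d - 10)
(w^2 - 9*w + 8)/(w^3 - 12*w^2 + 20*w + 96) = (w - 1)/(w^2 - 4*w - 12)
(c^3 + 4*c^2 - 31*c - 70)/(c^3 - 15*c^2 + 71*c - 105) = (c^2 + 9*c + 14)/(c^2 - 10*c + 21)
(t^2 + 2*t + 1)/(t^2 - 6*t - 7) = (t + 1)/(t - 7)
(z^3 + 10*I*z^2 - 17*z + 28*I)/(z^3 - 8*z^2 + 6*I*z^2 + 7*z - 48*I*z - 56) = (z + 4*I)/(z - 8)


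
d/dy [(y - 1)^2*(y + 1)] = (y - 1)*(3*y + 1)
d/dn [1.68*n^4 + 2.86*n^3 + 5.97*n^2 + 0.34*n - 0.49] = 6.72*n^3 + 8.58*n^2 + 11.94*n + 0.34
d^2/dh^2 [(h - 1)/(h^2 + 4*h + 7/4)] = 32*(16*(h - 1)*(h + 2)^2 - 3*(h + 1)*(4*h^2 + 16*h + 7))/(4*h^2 + 16*h + 7)^3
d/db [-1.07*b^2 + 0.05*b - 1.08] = 0.05 - 2.14*b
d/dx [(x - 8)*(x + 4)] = 2*x - 4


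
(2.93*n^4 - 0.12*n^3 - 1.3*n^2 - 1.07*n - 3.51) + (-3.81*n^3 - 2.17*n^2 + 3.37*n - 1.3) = 2.93*n^4 - 3.93*n^3 - 3.47*n^2 + 2.3*n - 4.81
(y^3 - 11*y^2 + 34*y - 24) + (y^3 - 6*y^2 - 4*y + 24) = 2*y^3 - 17*y^2 + 30*y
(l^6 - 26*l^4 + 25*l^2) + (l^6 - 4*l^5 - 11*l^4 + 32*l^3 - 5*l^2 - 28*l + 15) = 2*l^6 - 4*l^5 - 37*l^4 + 32*l^3 + 20*l^2 - 28*l + 15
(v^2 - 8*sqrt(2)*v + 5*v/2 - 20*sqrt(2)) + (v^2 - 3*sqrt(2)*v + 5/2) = 2*v^2 - 11*sqrt(2)*v + 5*v/2 - 20*sqrt(2) + 5/2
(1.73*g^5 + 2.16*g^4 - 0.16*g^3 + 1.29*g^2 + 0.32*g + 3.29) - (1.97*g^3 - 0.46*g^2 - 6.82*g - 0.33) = 1.73*g^5 + 2.16*g^4 - 2.13*g^3 + 1.75*g^2 + 7.14*g + 3.62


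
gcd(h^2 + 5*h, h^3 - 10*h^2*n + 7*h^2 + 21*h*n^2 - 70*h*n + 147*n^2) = 1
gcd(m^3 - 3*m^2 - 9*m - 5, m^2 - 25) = m - 5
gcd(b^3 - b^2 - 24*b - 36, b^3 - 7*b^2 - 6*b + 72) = b^2 - 3*b - 18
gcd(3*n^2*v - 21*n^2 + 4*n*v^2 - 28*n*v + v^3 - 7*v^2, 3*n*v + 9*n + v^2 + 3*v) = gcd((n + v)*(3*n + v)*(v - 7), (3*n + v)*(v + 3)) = 3*n + v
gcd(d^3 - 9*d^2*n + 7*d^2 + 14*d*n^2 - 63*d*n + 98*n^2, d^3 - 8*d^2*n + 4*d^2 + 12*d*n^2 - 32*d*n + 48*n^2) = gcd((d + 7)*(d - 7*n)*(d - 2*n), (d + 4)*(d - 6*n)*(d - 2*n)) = d - 2*n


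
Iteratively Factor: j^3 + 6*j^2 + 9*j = (j + 3)*(j^2 + 3*j) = j*(j + 3)*(j + 3)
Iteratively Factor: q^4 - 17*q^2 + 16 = (q + 1)*(q^3 - q^2 - 16*q + 16) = (q - 1)*(q + 1)*(q^2 - 16) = (q - 1)*(q + 1)*(q + 4)*(q - 4)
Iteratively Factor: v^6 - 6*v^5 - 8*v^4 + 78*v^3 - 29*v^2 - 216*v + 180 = (v - 3)*(v^5 - 3*v^4 - 17*v^3 + 27*v^2 + 52*v - 60) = (v - 3)*(v + 3)*(v^4 - 6*v^3 + v^2 + 24*v - 20) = (v - 5)*(v - 3)*(v + 3)*(v^3 - v^2 - 4*v + 4) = (v - 5)*(v - 3)*(v - 1)*(v + 3)*(v^2 - 4) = (v - 5)*(v - 3)*(v - 2)*(v - 1)*(v + 3)*(v + 2)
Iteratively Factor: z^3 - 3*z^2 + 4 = (z - 2)*(z^2 - z - 2) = (z - 2)*(z + 1)*(z - 2)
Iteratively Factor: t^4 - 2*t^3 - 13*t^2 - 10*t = (t + 1)*(t^3 - 3*t^2 - 10*t) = (t + 1)*(t + 2)*(t^2 - 5*t) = t*(t + 1)*(t + 2)*(t - 5)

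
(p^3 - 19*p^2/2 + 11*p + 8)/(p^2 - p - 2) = (p^2 - 15*p/2 - 4)/(p + 1)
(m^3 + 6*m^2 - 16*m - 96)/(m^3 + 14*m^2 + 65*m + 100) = (m^2 + 2*m - 24)/(m^2 + 10*m + 25)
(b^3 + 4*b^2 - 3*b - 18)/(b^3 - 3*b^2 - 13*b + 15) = (b^2 + b - 6)/(b^2 - 6*b + 5)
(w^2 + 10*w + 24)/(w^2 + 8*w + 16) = (w + 6)/(w + 4)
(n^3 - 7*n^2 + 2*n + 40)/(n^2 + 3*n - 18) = (n^3 - 7*n^2 + 2*n + 40)/(n^2 + 3*n - 18)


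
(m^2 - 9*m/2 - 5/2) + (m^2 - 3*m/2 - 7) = 2*m^2 - 6*m - 19/2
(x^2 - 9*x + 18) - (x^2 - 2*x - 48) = 66 - 7*x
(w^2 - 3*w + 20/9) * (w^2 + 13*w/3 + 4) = w^4 + 4*w^3/3 - 61*w^2/9 - 64*w/27 + 80/9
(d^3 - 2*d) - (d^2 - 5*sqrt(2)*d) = d^3 - d^2 - 2*d + 5*sqrt(2)*d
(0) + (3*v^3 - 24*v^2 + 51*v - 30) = 3*v^3 - 24*v^2 + 51*v - 30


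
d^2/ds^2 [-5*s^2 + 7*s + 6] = -10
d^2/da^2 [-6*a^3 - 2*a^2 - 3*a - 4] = -36*a - 4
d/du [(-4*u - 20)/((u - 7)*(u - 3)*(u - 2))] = 4*(2*u^3 + 3*u^2 - 120*u + 247)/(u^6 - 24*u^5 + 226*u^4 - 1068*u^3 + 2689*u^2 - 3444*u + 1764)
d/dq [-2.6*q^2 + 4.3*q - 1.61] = 4.3 - 5.2*q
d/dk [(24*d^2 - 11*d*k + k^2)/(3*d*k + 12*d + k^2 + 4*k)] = ((-11*d + 2*k)*(3*d*k + 12*d + k^2 + 4*k) - (3*d + 2*k + 4)*(24*d^2 - 11*d*k + k^2))/(3*d*k + 12*d + k^2 + 4*k)^2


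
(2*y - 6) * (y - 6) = 2*y^2 - 18*y + 36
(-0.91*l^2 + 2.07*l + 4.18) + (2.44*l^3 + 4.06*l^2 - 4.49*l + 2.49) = 2.44*l^3 + 3.15*l^2 - 2.42*l + 6.67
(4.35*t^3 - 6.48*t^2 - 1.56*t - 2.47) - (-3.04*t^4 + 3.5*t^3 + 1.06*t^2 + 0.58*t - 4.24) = 3.04*t^4 + 0.85*t^3 - 7.54*t^2 - 2.14*t + 1.77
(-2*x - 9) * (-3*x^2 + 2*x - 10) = 6*x^3 + 23*x^2 + 2*x + 90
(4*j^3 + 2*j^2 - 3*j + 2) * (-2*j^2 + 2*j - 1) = -8*j^5 + 4*j^4 + 6*j^3 - 12*j^2 + 7*j - 2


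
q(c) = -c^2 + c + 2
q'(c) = 1 - 2*c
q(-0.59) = 1.06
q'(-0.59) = 2.18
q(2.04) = -0.12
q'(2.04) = -3.08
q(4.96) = -17.64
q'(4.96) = -8.92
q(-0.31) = 1.59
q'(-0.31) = 1.62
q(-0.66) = 0.90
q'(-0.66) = 2.32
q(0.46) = 2.25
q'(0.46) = 0.08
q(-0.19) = 1.77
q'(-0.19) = 1.38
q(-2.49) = -6.69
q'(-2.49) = 5.98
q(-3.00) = -10.00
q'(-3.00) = 7.00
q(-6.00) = -40.00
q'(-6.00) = 13.00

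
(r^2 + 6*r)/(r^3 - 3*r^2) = (r + 6)/(r*(r - 3))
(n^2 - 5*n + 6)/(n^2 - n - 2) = (n - 3)/(n + 1)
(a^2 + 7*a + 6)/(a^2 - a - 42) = (a + 1)/(a - 7)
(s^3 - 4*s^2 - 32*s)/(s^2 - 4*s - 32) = s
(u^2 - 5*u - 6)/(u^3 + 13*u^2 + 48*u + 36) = (u - 6)/(u^2 + 12*u + 36)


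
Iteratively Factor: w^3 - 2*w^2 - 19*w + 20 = (w - 1)*(w^2 - w - 20) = (w - 1)*(w + 4)*(w - 5)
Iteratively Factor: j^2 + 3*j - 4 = (j - 1)*(j + 4)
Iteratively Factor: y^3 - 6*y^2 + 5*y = (y)*(y^2 - 6*y + 5) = y*(y - 1)*(y - 5)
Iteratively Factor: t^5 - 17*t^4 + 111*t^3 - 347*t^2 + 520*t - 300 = (t - 2)*(t^4 - 15*t^3 + 81*t^2 - 185*t + 150) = (t - 2)^2*(t^3 - 13*t^2 + 55*t - 75) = (t - 3)*(t - 2)^2*(t^2 - 10*t + 25) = (t - 5)*(t - 3)*(t - 2)^2*(t - 5)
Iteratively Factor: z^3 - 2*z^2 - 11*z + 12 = (z - 1)*(z^2 - z - 12) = (z - 1)*(z + 3)*(z - 4)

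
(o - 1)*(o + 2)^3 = o^4 + 5*o^3 + 6*o^2 - 4*o - 8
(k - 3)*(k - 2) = k^2 - 5*k + 6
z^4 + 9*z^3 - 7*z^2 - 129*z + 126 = (z - 3)*(z - 1)*(z + 6)*(z + 7)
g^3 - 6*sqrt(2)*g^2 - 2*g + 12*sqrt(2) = (g - 6*sqrt(2))*(g - sqrt(2))*(g + sqrt(2))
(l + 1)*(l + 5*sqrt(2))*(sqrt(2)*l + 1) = sqrt(2)*l^3 + sqrt(2)*l^2 + 11*l^2 + 5*sqrt(2)*l + 11*l + 5*sqrt(2)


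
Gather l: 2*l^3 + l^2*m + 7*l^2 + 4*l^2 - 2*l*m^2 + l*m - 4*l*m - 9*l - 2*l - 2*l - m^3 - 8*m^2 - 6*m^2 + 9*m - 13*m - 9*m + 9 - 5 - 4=2*l^3 + l^2*(m + 11) + l*(-2*m^2 - 3*m - 13) - m^3 - 14*m^2 - 13*m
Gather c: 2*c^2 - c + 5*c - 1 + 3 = 2*c^2 + 4*c + 2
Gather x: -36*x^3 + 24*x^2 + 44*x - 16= -36*x^3 + 24*x^2 + 44*x - 16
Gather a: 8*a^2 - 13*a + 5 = 8*a^2 - 13*a + 5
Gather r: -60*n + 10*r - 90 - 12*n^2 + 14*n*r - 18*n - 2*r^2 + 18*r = -12*n^2 - 78*n - 2*r^2 + r*(14*n + 28) - 90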